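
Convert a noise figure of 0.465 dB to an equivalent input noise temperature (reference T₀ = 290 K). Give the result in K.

F = 10^(0.465/10) = 1.11301
T_e = (F − 1)·T₀ = (1.11301 − 1) × 290 = 32.8 K

32.8 K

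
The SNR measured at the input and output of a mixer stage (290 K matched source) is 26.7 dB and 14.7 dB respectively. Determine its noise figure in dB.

12.0 dB

NF (dB) = SNR_in(dB) − SNR_out(dB) when the source is at T₀
NF = 26.7 − 14.7 = 12.0 dB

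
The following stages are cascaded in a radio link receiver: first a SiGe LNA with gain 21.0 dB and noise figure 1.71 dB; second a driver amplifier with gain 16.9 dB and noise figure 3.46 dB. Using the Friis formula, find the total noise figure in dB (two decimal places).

1.74 dB

Convert to linear (a loss of L dB is a gain of −L dB): F_i = 10^(NF_i/10), G_i = 10^(G_i,dB/10)
  Stage 1: F_1 = 10^(1.71/10) = 1.483, G_1 = 10^(21.0/10) = 125.9
  Stage 2: F_2 = 10^(3.46/10) = 2.218, G_2 = 10^(16.9/10) = 48.98
Friis cascade:
  F = 1.483 + (2.218 − 1)/125.9 = 1.492
NF = 10 log₁₀(1.492) = 1.74 dB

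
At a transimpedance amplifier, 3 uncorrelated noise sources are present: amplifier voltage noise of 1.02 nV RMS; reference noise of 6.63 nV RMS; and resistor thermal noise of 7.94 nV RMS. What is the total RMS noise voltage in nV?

10.4 nV

Uncorrelated sources add in power (mean-square): V_tot = √(ΣV_i²)
V_tot = √[(1.02×10⁻⁹)² + (6.63×10⁻⁹)² + (7.94×10⁻⁹)²] = 1.04×10⁻⁸ V = 10.4 nV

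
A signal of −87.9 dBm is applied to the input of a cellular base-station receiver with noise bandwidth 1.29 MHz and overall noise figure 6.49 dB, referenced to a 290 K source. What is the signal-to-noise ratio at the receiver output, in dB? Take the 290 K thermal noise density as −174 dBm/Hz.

Noise floor: N = −174 + 10 log₁₀(B) + NF
10 log₁₀(1.29×10⁶) = 61.11 dB
N = −174 + 61.11 + 6.49 = −106.40 dBm
SNR = P_sig − N = −87.9 − (−106.40) = 18.50 dB → 18.5 dB

18.5 dB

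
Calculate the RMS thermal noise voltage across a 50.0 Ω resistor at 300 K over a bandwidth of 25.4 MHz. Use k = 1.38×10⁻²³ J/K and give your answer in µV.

V_n = √(4kTRB)
4kTRB = 4 × 1.38×10⁻²³ × 300 × 5.00×10¹ × 2.54×10⁷ = 2.10×10⁻¹¹ V²
V_n = √(2.10×10⁻¹¹) = 4.59×10⁻⁶ V = 4.59 µV

4.59 µV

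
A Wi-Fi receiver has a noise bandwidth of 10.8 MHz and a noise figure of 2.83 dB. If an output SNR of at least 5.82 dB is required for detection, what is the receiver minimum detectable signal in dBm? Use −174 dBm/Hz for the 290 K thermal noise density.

−95.0 dBm

Sensitivity = −174 + 10 log₁₀(B) + NF + SNR_min
= −174 + 70.33 + 2.83 + 5.82
= −95.02 dBm → −95.0 dBm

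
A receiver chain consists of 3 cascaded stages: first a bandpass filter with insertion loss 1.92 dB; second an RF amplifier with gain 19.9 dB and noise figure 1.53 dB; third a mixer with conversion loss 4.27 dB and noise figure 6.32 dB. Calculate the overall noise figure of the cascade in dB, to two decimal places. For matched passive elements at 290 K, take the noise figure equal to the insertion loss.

Convert to linear (a loss of L dB is a gain of −L dB): F_i = 10^(NF_i/10), G_i = 10^(G_i,dB/10)
  Stage 1: F_1 = 10^(1.92/10) = 1.556, G_1 = 10^(−1.92/10) = 0.6427
  Stage 2: F_2 = 10^(1.53/10) = 1.422, G_2 = 10^(19.9/10) = 97.72
  Stage 3: F_3 = 10^(6.32/10) = 4.285, G_3 = 10^(−4.27/10) = 0.3741
Friis cascade:
  F = 1.556 + (1.422 − 1)/0.6427 + (4.285 − 1)/62.81 = 2.265
NF = 10 log₁₀(2.265) = 3.55 dB

3.55 dB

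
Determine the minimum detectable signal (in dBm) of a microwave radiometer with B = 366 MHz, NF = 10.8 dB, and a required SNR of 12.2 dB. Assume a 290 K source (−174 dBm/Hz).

−65.4 dBm

Sensitivity = −174 + 10 log₁₀(B) + NF + SNR_min
= −174 + 85.63 + 10.8 + 12.2
= −65.37 dBm → −65.4 dBm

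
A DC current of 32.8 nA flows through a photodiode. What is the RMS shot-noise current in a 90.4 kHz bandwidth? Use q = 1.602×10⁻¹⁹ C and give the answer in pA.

I_n = √(2qI·B)
2qI·B = 2 × 1.602×10⁻¹⁹ × 3.28×10⁻⁸ × 9.04×10⁴ = 9.50×10⁻²² A²
I_n = √(9.50×10⁻²²) = 3.08×10⁻¹¹ A = 30.8 pA

30.8 pA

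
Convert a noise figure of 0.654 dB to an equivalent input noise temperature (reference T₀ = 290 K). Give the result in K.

47.1 K

F = 10^(0.654/10) = 1.16252
T_e = (F − 1)·T₀ = (1.16252 − 1) × 290 = 47.1 K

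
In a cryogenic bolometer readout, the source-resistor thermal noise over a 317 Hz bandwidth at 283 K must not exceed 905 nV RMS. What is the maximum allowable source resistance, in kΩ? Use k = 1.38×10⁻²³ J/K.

165 kΩ

Johnson–Nyquist: V_n = √(4kTRB) ⇒ R = V_n² / (4kTB)
4kTB = 4 × 1.38×10⁻²³ × 283 × 3.17×10² = 4.95×10⁻¹⁸
R = (9.05×10⁻⁷)² / 4.95×10⁻¹⁸ = 1.65×10⁵ Ω = 165 kΩ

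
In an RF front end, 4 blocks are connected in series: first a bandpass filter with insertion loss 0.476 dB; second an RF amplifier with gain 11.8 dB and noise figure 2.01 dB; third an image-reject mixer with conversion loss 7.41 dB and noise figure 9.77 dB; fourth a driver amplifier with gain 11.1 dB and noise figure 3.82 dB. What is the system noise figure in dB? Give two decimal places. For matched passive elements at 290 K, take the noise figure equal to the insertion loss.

Convert to linear (a loss of L dB is a gain of −L dB): F_i = 10^(NF_i/10), G_i = 10^(G_i,dB/10)
  Stage 1: F_1 = 10^(0.476/10) = 1.116, G_1 = 10^(−0.476/10) = 0.8962
  Stage 2: F_2 = 10^(2.01/10) = 1.589, G_2 = 10^(11.8/10) = 15.14
  Stage 3: F_3 = 10^(9.77/10) = 9.484, G_3 = 10^(−7.41/10) = 0.1816
  Stage 4: F_4 = 10^(3.82/10) = 2.410, G_4 = 10^(11.1/10) = 12.88
Friis cascade:
  F = 1.116 + (1.589 − 1)/0.8962 + (9.484 − 1)/13.56 + (2.410 − 1)/2.463 = 2.971
NF = 10 log₁₀(2.971) = 4.73 dB

4.73 dB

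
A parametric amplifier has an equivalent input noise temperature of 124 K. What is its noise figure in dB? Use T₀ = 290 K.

F = 1 + T_e/T₀ = 1 + 124/290 = 1.42759
NF = 10 log₁₀(1.42759) = 1.55 dB

1.55 dB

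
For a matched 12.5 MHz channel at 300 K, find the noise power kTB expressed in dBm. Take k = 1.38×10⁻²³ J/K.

−102.9 dBm

P_n = kTB = 1.38×10⁻²³ × 300 × 1.25×10⁷ = 5.17×10⁻¹⁴ W
In dBm: 10 log₁₀(5.17×10⁻¹⁴ / 10⁻³) = −102.9 dBm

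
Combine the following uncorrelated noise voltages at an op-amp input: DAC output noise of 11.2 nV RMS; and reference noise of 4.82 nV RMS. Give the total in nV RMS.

Uncorrelated sources add in power (mean-square): V_tot = √(ΣV_i²)
V_tot = √[(1.12×10⁻⁸)² + (4.82×10⁻⁹)²] = 1.22×10⁻⁸ V = 12.2 nV

12.2 nV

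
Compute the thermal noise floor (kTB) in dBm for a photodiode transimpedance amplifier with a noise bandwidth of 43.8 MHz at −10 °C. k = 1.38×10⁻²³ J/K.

−98.0 dBm

T = −10 °C + 273.15 = 263.15 K
P_n = kTB = 1.38×10⁻²³ × 263.15 × 4.38×10⁷ = 1.59×10⁻¹³ W
In dBm: 10 log₁₀(1.59×10⁻¹³ / 10⁻³) = −98.0 dBm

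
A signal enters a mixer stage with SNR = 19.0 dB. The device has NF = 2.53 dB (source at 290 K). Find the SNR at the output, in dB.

By definition F = SNR_in/SNR_out, so in dB: SNR_out = SNR_in − NF
SNR_out = 19.0 − 2.53 = 16.47 dB

16.47 dB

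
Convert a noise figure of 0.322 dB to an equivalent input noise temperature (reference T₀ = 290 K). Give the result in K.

F = 10^(0.322/10) = 1.07696
T_e = (F − 1)·T₀ = (1.07696 − 1) × 290 = 22.3 K

22.3 K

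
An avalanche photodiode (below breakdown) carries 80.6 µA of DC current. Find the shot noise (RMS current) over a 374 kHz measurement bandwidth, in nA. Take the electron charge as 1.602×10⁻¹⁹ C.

3.11 nA

I_n = √(2qI·B)
2qI·B = 2 × 1.602×10⁻¹⁹ × 8.06×10⁻⁵ × 3.74×10⁵ = 9.66×10⁻¹⁸ A²
I_n = √(9.66×10⁻¹⁸) = 3.11×10⁻⁹ A = 3.11 nA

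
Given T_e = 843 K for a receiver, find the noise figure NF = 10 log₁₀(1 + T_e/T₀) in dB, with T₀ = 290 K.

F = 1 + T_e/T₀ = 1 + 843/290 = 3.9069
NF = 10 log₁₀(3.9069) = 5.92 dB

5.92 dB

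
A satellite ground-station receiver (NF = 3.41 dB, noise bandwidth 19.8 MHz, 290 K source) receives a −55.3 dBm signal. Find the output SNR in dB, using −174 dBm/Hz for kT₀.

Noise floor: N = −174 + 10 log₁₀(B) + NF
10 log₁₀(1.98×10⁷) = 72.97 dB
N = −174 + 72.97 + 3.41 = −97.62 dBm
SNR = P_sig − N = −55.3 − (−97.62) = 42.32 dB → 42.3 dB

42.3 dB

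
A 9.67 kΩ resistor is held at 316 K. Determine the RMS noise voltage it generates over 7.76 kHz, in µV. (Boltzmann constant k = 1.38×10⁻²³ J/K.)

V_n = √(4kTRB)
4kTRB = 4 × 1.38×10⁻²³ × 316 × 9.67×10³ × 7.76×10³ = 1.31×10⁻¹² V²
V_n = √(1.31×10⁻¹²) = 1.14×10⁻⁶ V = 1.14 µV

1.14 µV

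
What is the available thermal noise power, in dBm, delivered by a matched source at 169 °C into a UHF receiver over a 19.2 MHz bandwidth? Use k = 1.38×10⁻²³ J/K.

−99.3 dBm

T = 169 °C + 273.15 = 442.15 K
P_n = kTB = 1.38×10⁻²³ × 442.15 × 1.92×10⁷ = 1.17×10⁻¹³ W
In dBm: 10 log₁₀(1.17×10⁻¹³ / 10⁻³) = −99.3 dBm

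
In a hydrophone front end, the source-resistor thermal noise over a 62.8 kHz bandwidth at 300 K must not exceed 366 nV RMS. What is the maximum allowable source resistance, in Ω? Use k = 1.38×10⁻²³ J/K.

Johnson–Nyquist: V_n = √(4kTRB) ⇒ R = V_n² / (4kTB)
4kTB = 4 × 1.38×10⁻²³ × 300 × 6.28×10⁴ = 1.04×10⁻¹⁵
R = (3.66×10⁻⁷)² / 1.04×10⁻¹⁵ = 1.29×10² Ω = 129 Ω

129 Ω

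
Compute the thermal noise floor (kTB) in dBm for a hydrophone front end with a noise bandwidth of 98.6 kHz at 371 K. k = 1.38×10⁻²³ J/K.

−123.0 dBm

P_n = kTB = 1.38×10⁻²³ × 371 × 9.86×10⁴ = 5.05×10⁻¹⁶ W
In dBm: 10 log₁₀(5.05×10⁻¹⁶ / 10⁻³) = −123.0 dBm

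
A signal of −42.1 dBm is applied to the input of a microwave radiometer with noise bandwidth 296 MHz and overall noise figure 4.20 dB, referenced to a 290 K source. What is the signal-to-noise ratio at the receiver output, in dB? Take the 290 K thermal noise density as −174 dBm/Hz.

Noise floor: N = −174 + 10 log₁₀(B) + NF
10 log₁₀(2.96×10⁸) = 84.71 dB
N = −174 + 84.71 + 4.20 = −85.09 dBm
SNR = P_sig − N = −42.1 − (−85.09) = 42.99 dB → 43.0 dB

43.0 dB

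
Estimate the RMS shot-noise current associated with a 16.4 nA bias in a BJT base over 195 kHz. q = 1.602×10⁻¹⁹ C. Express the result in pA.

I_n = √(2qI·B)
2qI·B = 2 × 1.602×10⁻¹⁹ × 1.64×10⁻⁸ × 1.95×10⁵ = 1.02×10⁻²¹ A²
I_n = √(1.02×10⁻²¹) = 3.20×10⁻¹¹ A = 32.0 pA

32.0 pA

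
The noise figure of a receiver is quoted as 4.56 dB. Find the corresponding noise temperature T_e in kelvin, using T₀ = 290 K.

539 K

F = 10^(4.56/10) = 2.85759
T_e = (F − 1)·T₀ = (2.85759 − 1) × 290 = 539 K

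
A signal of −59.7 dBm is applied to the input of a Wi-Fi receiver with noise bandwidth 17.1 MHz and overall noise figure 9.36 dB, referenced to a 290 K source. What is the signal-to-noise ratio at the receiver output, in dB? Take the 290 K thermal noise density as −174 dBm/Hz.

32.6 dB

Noise floor: N = −174 + 10 log₁₀(B) + NF
10 log₁₀(1.71×10⁷) = 72.33 dB
N = −174 + 72.33 + 9.36 = −92.31 dBm
SNR = P_sig − N = −59.7 − (−92.31) = 32.61 dB → 32.6 dB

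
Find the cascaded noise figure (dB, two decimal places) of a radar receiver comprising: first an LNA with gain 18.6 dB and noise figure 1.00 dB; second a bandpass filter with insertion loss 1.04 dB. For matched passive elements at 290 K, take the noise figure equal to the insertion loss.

Convert to linear (a loss of L dB is a gain of −L dB): F_i = 10^(NF_i/10), G_i = 10^(G_i,dB/10)
  Stage 1: F_1 = 10^(1.00/10) = 1.259, G_1 = 10^(18.6/10) = 72.44
  Stage 2: F_2 = 10^(1.04/10) = 1.271, G_2 = 10^(−1.04/10) = 0.7870
Friis cascade:
  F = 1.259 + (1.271 − 1)/72.44 = 1.263
NF = 10 log₁₀(1.263) = 1.01 dB

1.01 dB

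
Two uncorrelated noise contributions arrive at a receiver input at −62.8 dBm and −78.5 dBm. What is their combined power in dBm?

Convert to linear, add, convert back:
P₁ = 5.25×10⁻¹⁰ W, P₂ = 1.41×10⁻¹¹ W
P_tot = 5.39×10⁻¹⁰ W → 10 log₁₀(P_tot / 10⁻³) = −62.7 dBm

−62.7 dBm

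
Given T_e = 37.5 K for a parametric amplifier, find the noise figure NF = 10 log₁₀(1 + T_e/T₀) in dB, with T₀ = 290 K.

F = 1 + T_e/T₀ = 1 + 37.5/290 = 1.12931
NF = 10 log₁₀(1.12931) = 0.528 dB

0.528 dB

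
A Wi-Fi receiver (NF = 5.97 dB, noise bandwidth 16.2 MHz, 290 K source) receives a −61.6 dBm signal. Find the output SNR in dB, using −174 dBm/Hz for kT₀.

34.3 dB

Noise floor: N = −174 + 10 log₁₀(B) + NF
10 log₁₀(1.62×10⁷) = 72.1 dB
N = −174 + 72.1 + 5.97 = −95.93 dBm
SNR = P_sig − N = −61.6 − (−95.93) = 34.33 dB → 34.3 dB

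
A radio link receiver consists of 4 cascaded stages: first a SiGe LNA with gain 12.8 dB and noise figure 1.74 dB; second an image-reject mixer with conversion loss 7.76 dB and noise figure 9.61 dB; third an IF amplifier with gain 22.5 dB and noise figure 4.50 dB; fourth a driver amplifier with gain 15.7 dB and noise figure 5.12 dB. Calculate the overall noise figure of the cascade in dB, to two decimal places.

Convert to linear (a loss of L dB is a gain of −L dB): F_i = 10^(NF_i/10), G_i = 10^(G_i,dB/10)
  Stage 1: F_1 = 10^(1.74/10) = 1.493, G_1 = 10^(12.8/10) = 19.05
  Stage 2: F_2 = 10^(9.61/10) = 9.141, G_2 = 10^(−7.76/10) = 0.1675
  Stage 3: F_3 = 10^(4.50/10) = 2.818, G_3 = 10^(22.5/10) = 177.8
  Stage 4: F_4 = 10^(5.12/10) = 3.251, G_4 = 10^(15.7/10) = 37.15
Friis cascade:
  F = 1.493 + (9.141 − 1)/19.05 + (2.818 − 1)/3.192 + (3.251 − 1)/567.5 = 2.494
NF = 10 log₁₀(2.494) = 3.97 dB

3.97 dB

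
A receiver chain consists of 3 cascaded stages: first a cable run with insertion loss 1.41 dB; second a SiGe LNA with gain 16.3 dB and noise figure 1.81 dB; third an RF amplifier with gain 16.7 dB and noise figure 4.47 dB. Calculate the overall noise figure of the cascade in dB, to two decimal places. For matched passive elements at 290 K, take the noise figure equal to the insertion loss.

3.34 dB

Convert to linear (a loss of L dB is a gain of −L dB): F_i = 10^(NF_i/10), G_i = 10^(G_i,dB/10)
  Stage 1: F_1 = 10^(1.41/10) = 1.384, G_1 = 10^(−1.41/10) = 0.7228
  Stage 2: F_2 = 10^(1.81/10) = 1.517, G_2 = 10^(16.3/10) = 42.66
  Stage 3: F_3 = 10^(4.47/10) = 2.799, G_3 = 10^(16.7/10) = 46.77
Friis cascade:
  F = 1.384 + (1.517 − 1)/0.7228 + (2.799 − 1)/30.83 = 2.157
NF = 10 log₁₀(2.157) = 3.34 dB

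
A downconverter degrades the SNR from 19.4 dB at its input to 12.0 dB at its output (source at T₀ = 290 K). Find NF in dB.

NF (dB) = SNR_in(dB) − SNR_out(dB) when the source is at T₀
NF = 19.4 − 12.0 = 7.4 dB

7.4 dB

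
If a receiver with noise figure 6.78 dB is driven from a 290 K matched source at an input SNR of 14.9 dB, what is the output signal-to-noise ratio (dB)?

By definition F = SNR_in/SNR_out, so in dB: SNR_out = SNR_in − NF
SNR_out = 14.9 − 6.78 = 8.12 dB

8.12 dB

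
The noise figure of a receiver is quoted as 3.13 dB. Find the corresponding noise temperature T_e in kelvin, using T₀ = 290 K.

F = 10^(3.13/10) = 2.05589
T_e = (F − 1)·T₀ = (2.05589 − 1) × 290 = 306 K

306 K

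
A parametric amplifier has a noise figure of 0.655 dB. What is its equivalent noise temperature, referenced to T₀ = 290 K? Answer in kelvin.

47.2 K

F = 10^(0.655/10) = 1.16279
T_e = (F − 1)·T₀ = (1.16279 − 1) × 290 = 47.2 K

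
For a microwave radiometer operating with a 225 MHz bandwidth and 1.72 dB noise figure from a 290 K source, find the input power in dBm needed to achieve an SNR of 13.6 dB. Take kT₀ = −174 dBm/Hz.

Sensitivity = −174 + 10 log₁₀(B) + NF + SNR_min
= −174 + 83.52 + 1.72 + 13.6
= −75.16 dBm → −75.2 dBm

−75.2 dBm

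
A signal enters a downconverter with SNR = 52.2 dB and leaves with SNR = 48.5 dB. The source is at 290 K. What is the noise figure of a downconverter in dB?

3.7 dB

NF (dB) = SNR_in(dB) − SNR_out(dB) when the source is at T₀
NF = 52.2 − 48.5 = 3.7 dB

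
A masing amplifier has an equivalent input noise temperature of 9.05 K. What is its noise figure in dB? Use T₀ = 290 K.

0.133 dB

F = 1 + T_e/T₀ = 1 + 9.05/290 = 1.03121
NF = 10 log₁₀(1.03121) = 0.133 dB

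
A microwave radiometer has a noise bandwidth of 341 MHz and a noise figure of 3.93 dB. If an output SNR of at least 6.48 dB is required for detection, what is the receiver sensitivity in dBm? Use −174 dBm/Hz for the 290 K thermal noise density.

Sensitivity = −174 + 10 log₁₀(B) + NF + SNR_min
= −174 + 85.33 + 3.93 + 6.48
= −78.26 dBm → −78.3 dBm

−78.3 dBm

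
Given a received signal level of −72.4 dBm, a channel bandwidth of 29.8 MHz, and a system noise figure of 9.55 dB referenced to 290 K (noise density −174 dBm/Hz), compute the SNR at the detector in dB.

17.3 dB

Noise floor: N = −174 + 10 log₁₀(B) + NF
10 log₁₀(2.98×10⁷) = 74.74 dB
N = −174 + 74.74 + 9.55 = −89.71 dBm
SNR = P_sig − N = −72.4 − (−89.71) = 17.31 dB → 17.3 dB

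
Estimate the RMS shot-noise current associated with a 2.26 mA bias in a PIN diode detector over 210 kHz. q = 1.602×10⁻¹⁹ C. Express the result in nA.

12.3 nA

I_n = √(2qI·B)
2qI·B = 2 × 1.602×10⁻¹⁹ × 2.26×10⁻³ × 2.10×10⁵ = 1.52×10⁻¹⁶ A²
I_n = √(1.52×10⁻¹⁶) = 1.23×10⁻⁸ A = 12.3 nA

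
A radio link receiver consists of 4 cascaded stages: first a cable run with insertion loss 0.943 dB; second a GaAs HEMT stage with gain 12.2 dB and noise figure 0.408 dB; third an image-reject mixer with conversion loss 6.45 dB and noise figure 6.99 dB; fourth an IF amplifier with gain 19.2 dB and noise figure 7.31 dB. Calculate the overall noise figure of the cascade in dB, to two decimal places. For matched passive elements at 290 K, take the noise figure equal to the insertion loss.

Convert to linear (a loss of L dB is a gain of −L dB): F_i = 10^(NF_i/10), G_i = 10^(G_i,dB/10)
  Stage 1: F_1 = 10^(0.943/10) = 1.243, G_1 = 10^(−0.943/10) = 0.8048
  Stage 2: F_2 = 10^(0.408/10) = 1.098, G_2 = 10^(12.2/10) = 16.60
  Stage 3: F_3 = 10^(6.99/10) = 5.000, G_3 = 10^(−6.45/10) = 0.2265
  Stage 4: F_4 = 10^(7.31/10) = 5.383, G_4 = 10^(19.2/10) = 83.18
Friis cascade:
  F = 1.243 + (1.098 − 1)/0.8048 + (5.000 − 1)/13.36 + (5.383 − 1)/3.025 = 3.113
NF = 10 log₁₀(3.113) = 4.93 dB

4.93 dB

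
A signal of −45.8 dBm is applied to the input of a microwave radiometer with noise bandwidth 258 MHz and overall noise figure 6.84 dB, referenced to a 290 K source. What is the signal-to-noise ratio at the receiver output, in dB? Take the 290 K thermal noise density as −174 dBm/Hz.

37.2 dB

Noise floor: N = −174 + 10 log₁₀(B) + NF
10 log₁₀(2.58×10⁸) = 84.12 dB
N = −174 + 84.12 + 6.84 = −83.04 dBm
SNR = P_sig − N = −45.8 − (−83.04) = 37.24 dB → 37.2 dB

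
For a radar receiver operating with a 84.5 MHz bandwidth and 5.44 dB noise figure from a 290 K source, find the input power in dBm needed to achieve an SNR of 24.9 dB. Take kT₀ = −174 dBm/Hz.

Sensitivity = −174 + 10 log₁₀(B) + NF + SNR_min
= −174 + 79.27 + 5.44 + 24.9
= −64.39 dBm → −64.4 dBm

−64.4 dBm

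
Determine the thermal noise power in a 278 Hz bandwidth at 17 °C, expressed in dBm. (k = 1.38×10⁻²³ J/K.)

T = 17 °C + 273.15 = 290.15 K
P_n = kTB = 1.38×10⁻²³ × 290.15 × 2.78×10² = 1.11×10⁻¹⁸ W
In dBm: 10 log₁₀(1.11×10⁻¹⁸ / 10⁻³) = −149.5 dBm

−149.5 dBm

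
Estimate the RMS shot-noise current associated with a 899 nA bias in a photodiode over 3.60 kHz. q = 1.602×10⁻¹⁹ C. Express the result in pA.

I_n = √(2qI·B)
2qI·B = 2 × 1.602×10⁻¹⁹ × 8.99×10⁻⁷ × 3.60×10³ = 1.04×10⁻²¹ A²
I_n = √(1.04×10⁻²¹) = 3.22×10⁻¹¹ A = 32.2 pA

32.2 pA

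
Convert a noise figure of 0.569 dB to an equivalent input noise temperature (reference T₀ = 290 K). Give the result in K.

F = 10^(0.569/10) = 1.13999
T_e = (F − 1)·T₀ = (1.13999 − 1) × 290 = 40.6 K

40.6 K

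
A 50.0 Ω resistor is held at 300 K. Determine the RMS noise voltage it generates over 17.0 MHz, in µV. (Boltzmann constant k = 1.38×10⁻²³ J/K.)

V_n = √(4kTRB)
4kTRB = 4 × 1.38×10⁻²³ × 300 × 5.00×10¹ × 1.70×10⁷ = 1.41×10⁻¹¹ V²
V_n = √(1.41×10⁻¹¹) = 3.75×10⁻⁶ V = 3.75 µV

3.75 µV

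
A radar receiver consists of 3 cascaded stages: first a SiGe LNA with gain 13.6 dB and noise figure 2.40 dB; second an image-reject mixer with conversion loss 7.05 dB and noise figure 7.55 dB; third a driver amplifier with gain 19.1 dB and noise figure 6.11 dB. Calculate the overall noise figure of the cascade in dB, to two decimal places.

Convert to linear (a loss of L dB is a gain of −L dB): F_i = 10^(NF_i/10), G_i = 10^(G_i,dB/10)
  Stage 1: F_1 = 10^(2.40/10) = 1.738, G_1 = 10^(13.6/10) = 22.91
  Stage 2: F_2 = 10^(7.55/10) = 5.689, G_2 = 10^(−7.05/10) = 0.1972
  Stage 3: F_3 = 10^(6.11/10) = 4.083, G_3 = 10^(19.1/10) = 81.28
Friis cascade:
  F = 1.738 + (5.689 − 1)/22.91 + (4.083 − 1)/4.519 = 2.625
NF = 10 log₁₀(2.625) = 4.19 dB

4.19 dB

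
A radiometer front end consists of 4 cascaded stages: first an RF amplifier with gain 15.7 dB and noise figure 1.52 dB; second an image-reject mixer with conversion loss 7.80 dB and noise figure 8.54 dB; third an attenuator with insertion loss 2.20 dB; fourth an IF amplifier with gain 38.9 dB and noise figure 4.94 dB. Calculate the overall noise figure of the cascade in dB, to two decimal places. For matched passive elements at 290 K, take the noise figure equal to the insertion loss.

Convert to linear (a loss of L dB is a gain of −L dB): F_i = 10^(NF_i/10), G_i = 10^(G_i,dB/10)
  Stage 1: F_1 = 10^(1.52/10) = 1.419, G_1 = 10^(15.7/10) = 37.15
  Stage 2: F_2 = 10^(8.54/10) = 7.145, G_2 = 10^(−7.80/10) = 0.1660
  Stage 3: F_3 = 10^(2.20/10) = 1.660, G_3 = 10^(−2.20/10) = 0.6026
  Stage 4: F_4 = 10^(4.94/10) = 3.119, G_4 = 10^(38.9/10) = 7762
Friis cascade:
  F = 1.419 + (7.145 − 1)/37.15 + (1.660 − 1)/6.166 + (3.119 − 1)/3.715 = 2.262
NF = 10 log₁₀(2.262) = 3.54 dB

3.54 dB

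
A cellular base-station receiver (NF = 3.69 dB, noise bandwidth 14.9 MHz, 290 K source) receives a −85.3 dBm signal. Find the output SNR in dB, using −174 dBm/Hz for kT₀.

Noise floor: N = −174 + 10 log₁₀(B) + NF
10 log₁₀(1.49×10⁷) = 71.73 dB
N = −174 + 71.73 + 3.69 = −98.58 dBm
SNR = P_sig − N = −85.3 − (−98.58) = 13.28 dB → 13.3 dB

13.3 dB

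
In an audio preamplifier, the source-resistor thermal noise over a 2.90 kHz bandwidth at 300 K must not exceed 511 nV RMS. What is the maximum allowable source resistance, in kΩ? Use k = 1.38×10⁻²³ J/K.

5.44 kΩ

Johnson–Nyquist: V_n = √(4kTRB) ⇒ R = V_n² / (4kTB)
4kTB = 4 × 1.38×10⁻²³ × 300 × 2.90×10³ = 4.80×10⁻¹⁷
R = (5.11×10⁻⁷)² / 4.80×10⁻¹⁷ = 5.44×10³ Ω = 5.44 kΩ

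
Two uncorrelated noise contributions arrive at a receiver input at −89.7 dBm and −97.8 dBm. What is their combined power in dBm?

Convert to linear, add, convert back:
P₁ = 1.07×10⁻¹² W, P₂ = 1.66×10⁻¹³ W
P_tot = 1.24×10⁻¹² W → 10 log₁₀(P_tot / 10⁻³) = −89.1 dBm

−89.1 dBm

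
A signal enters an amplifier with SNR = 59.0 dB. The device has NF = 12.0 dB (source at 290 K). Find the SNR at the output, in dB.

By definition F = SNR_in/SNR_out, so in dB: SNR_out = SNR_in − NF
SNR_out = 59.0 − 12.0 = 47.0 dB

47.0 dB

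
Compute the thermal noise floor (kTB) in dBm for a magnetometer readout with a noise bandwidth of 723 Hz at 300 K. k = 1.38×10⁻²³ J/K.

−145.2 dBm

P_n = kTB = 1.38×10⁻²³ × 300 × 7.23×10² = 2.99×10⁻¹⁸ W
In dBm: 10 log₁₀(2.99×10⁻¹⁸ / 10⁻³) = −145.2 dBm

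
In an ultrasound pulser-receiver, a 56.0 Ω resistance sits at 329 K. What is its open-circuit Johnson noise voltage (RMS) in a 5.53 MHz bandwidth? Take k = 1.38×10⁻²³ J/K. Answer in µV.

2.37 µV

V_n = √(4kTRB)
4kTRB = 4 × 1.38×10⁻²³ × 329 × 5.60×10¹ × 5.53×10⁶ = 5.62×10⁻¹² V²
V_n = √(5.62×10⁻¹²) = 2.37×10⁻⁶ V = 2.37 µV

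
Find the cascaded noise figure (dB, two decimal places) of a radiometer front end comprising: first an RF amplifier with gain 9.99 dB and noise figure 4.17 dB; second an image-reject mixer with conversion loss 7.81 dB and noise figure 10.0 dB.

Convert to linear (a loss of L dB is a gain of −L dB): F_i = 10^(NF_i/10), G_i = 10^(G_i,dB/10)
  Stage 1: F_1 = 10^(4.17/10) = 2.612, G_1 = 10^(9.99/10) = 9.977
  Stage 2: F_2 = 10^(10.0/10) = 10.00, G_2 = 10^(−7.81/10) = 0.1656
Friis cascade:
  F = 2.612 + (10.00 − 1)/9.977 = 3.514
NF = 10 log₁₀(3.514) = 5.46 dB

5.46 dB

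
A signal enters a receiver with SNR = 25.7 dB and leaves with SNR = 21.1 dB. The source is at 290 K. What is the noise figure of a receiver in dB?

4.6 dB

NF (dB) = SNR_in(dB) − SNR_out(dB) when the source is at T₀
NF = 25.7 − 21.1 = 4.6 dB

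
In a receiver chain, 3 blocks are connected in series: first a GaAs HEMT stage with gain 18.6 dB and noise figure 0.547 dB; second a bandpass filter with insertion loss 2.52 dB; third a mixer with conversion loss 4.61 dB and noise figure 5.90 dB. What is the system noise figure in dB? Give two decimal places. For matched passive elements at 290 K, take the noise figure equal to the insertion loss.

0.85 dB

Convert to linear (a loss of L dB is a gain of −L dB): F_i = 10^(NF_i/10), G_i = 10^(G_i,dB/10)
  Stage 1: F_1 = 10^(0.547/10) = 1.134, G_1 = 10^(18.6/10) = 72.44
  Stage 2: F_2 = 10^(2.52/10) = 1.786, G_2 = 10^(−2.52/10) = 0.5598
  Stage 3: F_3 = 10^(5.90/10) = 3.890, G_3 = 10^(−4.61/10) = 0.3459
Friis cascade:
  F = 1.134 + (1.786 − 1)/72.44 + (3.890 − 1)/40.55 = 1.216
NF = 10 log₁₀(1.216) = 0.85 dB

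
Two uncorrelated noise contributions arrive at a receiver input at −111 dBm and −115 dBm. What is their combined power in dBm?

−109.5 dBm

Convert to linear, add, convert back:
P₁ = 7.94×10⁻¹⁵ W, P₂ = 3.16×10⁻¹⁵ W
P_tot = 1.11×10⁻¹⁴ W → 10 log₁₀(P_tot / 10⁻³) = −109.5 dBm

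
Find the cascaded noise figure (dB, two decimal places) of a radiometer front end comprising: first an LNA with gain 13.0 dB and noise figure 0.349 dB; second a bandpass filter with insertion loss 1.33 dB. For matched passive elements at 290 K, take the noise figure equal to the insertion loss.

Convert to linear (a loss of L dB is a gain of −L dB): F_i = 10^(NF_i/10), G_i = 10^(G_i,dB/10)
  Stage 1: F_1 = 10^(0.349/10) = 1.084, G_1 = 10^(13.0/10) = 19.95
  Stage 2: F_2 = 10^(1.33/10) = 1.358, G_2 = 10^(−1.33/10) = 0.7362
Friis cascade:
  F = 1.084 + (1.358 − 1)/19.95 = 1.102
NF = 10 log₁₀(1.102) = 0.42 dB

0.42 dB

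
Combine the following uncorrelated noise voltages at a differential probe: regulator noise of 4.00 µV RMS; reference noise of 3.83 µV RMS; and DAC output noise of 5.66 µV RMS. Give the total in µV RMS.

7.92 µV

Uncorrelated sources add in power (mean-square): V_tot = √(ΣV_i²)
V_tot = √[(4.00×10⁻⁶)² + (3.83×10⁻⁶)² + (5.66×10⁻⁶)²] = 7.92×10⁻⁶ V = 7.92 µV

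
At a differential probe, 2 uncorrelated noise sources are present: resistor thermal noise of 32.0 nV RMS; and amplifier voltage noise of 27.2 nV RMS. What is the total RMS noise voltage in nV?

42.0 nV

Uncorrelated sources add in power (mean-square): V_tot = √(ΣV_i²)
V_tot = √[(3.20×10⁻⁸)² + (2.72×10⁻⁸)²] = 4.20×10⁻⁸ V = 42.0 nV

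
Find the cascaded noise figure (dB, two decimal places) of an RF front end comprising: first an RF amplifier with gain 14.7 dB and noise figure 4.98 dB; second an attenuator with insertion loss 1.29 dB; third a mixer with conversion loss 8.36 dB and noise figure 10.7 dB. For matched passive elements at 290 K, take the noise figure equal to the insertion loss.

Convert to linear (a loss of L dB is a gain of −L dB): F_i = 10^(NF_i/10), G_i = 10^(G_i,dB/10)
  Stage 1: F_1 = 10^(4.98/10) = 3.148, G_1 = 10^(14.7/10) = 29.51
  Stage 2: F_2 = 10^(1.29/10) = 1.346, G_2 = 10^(−1.29/10) = 0.7430
  Stage 3: F_3 = 10^(10.7/10) = 11.75, G_3 = 10^(−8.36/10) = 0.1459
Friis cascade:
  F = 3.148 + (1.346 − 1)/29.51 + (11.75 − 1)/21.93 = 3.650
NF = 10 log₁₀(3.650) = 5.62 dB

5.62 dB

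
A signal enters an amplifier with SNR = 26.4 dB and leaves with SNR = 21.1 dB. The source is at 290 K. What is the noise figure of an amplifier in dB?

5.3 dB

NF (dB) = SNR_in(dB) − SNR_out(dB) when the source is at T₀
NF = 26.4 − 21.1 = 5.3 dB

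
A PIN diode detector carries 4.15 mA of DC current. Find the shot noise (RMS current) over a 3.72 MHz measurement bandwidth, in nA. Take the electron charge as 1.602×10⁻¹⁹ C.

I_n = √(2qI·B)
2qI·B = 2 × 1.602×10⁻¹⁹ × 4.15×10⁻³ × 3.72×10⁶ = 4.95×10⁻¹⁵ A²
I_n = √(4.95×10⁻¹⁵) = 7.03×10⁻⁸ A = 70.3 nA

70.3 nA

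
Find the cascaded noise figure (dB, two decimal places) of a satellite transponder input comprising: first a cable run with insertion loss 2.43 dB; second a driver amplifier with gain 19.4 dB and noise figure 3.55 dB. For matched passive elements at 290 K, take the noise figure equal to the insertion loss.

5.98 dB

Convert to linear (a loss of L dB is a gain of −L dB): F_i = 10^(NF_i/10), G_i = 10^(G_i,dB/10)
  Stage 1: F_1 = 10^(2.43/10) = 1.750, G_1 = 10^(−2.43/10) = 0.5715
  Stage 2: F_2 = 10^(3.55/10) = 2.265, G_2 = 10^(19.4/10) = 87.10
Friis cascade:
  F = 1.750 + (2.265 − 1)/0.5715 = 3.963
NF = 10 log₁₀(3.963) = 5.98 dB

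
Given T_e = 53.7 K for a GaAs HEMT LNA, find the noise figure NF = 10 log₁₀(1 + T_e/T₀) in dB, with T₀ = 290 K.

0.738 dB

F = 1 + T_e/T₀ = 1 + 53.7/290 = 1.18517
NF = 10 log₁₀(1.18517) = 0.738 dB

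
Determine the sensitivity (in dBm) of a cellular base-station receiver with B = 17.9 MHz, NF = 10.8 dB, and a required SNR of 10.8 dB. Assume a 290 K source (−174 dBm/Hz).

−79.9 dBm

Sensitivity = −174 + 10 log₁₀(B) + NF + SNR_min
= −174 + 72.53 + 10.8 + 10.8
= −79.87 dBm → −79.9 dBm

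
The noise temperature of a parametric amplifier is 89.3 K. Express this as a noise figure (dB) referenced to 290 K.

1.17 dB

F = 1 + T_e/T₀ = 1 + 89.3/290 = 1.30793
NF = 10 log₁₀(1.30793) = 1.17 dB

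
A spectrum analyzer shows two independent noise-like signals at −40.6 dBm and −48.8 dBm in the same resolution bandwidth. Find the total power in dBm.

Convert to linear, add, convert back:
P₁ = 8.71×10⁻⁸ W, P₂ = 1.32×10⁻⁸ W
P_tot = 1.00×10⁻⁷ W → 10 log₁₀(P_tot / 10⁻³) = −40.0 dBm

−40.0 dBm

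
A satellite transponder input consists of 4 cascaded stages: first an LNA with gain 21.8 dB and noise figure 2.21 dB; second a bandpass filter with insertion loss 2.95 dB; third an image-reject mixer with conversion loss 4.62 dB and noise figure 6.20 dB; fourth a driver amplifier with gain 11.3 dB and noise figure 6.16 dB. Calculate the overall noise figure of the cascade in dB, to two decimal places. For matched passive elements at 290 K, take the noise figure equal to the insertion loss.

2.62 dB

Convert to linear (a loss of L dB is a gain of −L dB): F_i = 10^(NF_i/10), G_i = 10^(G_i,dB/10)
  Stage 1: F_1 = 10^(2.21/10) = 1.663, G_1 = 10^(21.8/10) = 151.4
  Stage 2: F_2 = 10^(2.95/10) = 1.972, G_2 = 10^(−2.95/10) = 0.5070
  Stage 3: F_3 = 10^(6.20/10) = 4.169, G_3 = 10^(−4.62/10) = 0.3451
  Stage 4: F_4 = 10^(6.16/10) = 4.130, G_4 = 10^(11.3/10) = 13.49
Friis cascade:
  F = 1.663 + (1.972 − 1)/151.4 + (4.169 − 1)/76.74 + (4.130 − 1)/26.49 = 1.829
NF = 10 log₁₀(1.829) = 2.62 dB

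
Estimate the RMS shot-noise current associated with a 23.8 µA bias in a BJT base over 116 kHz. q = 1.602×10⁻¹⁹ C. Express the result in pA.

I_n = √(2qI·B)
2qI·B = 2 × 1.602×10⁻¹⁹ × 2.38×10⁻⁵ × 1.16×10⁵ = 8.85×10⁻¹⁹ A²
I_n = √(8.85×10⁻¹⁹) = 9.41×10⁻¹⁰ A = 941 pA

941 pA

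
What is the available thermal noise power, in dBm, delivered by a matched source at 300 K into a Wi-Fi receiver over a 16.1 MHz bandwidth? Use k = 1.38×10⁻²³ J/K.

P_n = kTB = 1.38×10⁻²³ × 300 × 1.61×10⁷ = 6.67×10⁻¹⁴ W
In dBm: 10 log₁₀(6.67×10⁻¹⁴ / 10⁻³) = −101.8 dBm

−101.8 dBm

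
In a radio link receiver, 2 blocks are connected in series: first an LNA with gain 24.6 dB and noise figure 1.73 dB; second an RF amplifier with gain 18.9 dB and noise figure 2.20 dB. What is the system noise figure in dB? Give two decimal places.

Convert to linear (a loss of L dB is a gain of −L dB): F_i = 10^(NF_i/10), G_i = 10^(G_i,dB/10)
  Stage 1: F_1 = 10^(1.73/10) = 1.489, G_1 = 10^(24.6/10) = 288.4
  Stage 2: F_2 = 10^(2.20/10) = 1.660, G_2 = 10^(18.9/10) = 77.62
Friis cascade:
  F = 1.489 + (1.660 − 1)/288.4 = 1.492
NF = 10 log₁₀(1.492) = 1.74 dB

1.74 dB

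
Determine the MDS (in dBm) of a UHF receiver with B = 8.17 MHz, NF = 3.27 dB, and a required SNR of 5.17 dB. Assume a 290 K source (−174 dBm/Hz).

Sensitivity = −174 + 10 log₁₀(B) + NF + SNR_min
= −174 + 69.12 + 3.27 + 5.17
= −96.44 dBm → −96.4 dBm

−96.4 dBm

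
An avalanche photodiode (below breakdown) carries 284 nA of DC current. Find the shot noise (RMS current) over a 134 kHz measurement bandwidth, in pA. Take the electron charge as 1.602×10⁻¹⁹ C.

I_n = √(2qI·B)
2qI·B = 2 × 1.602×10⁻¹⁹ × 2.84×10⁻⁷ × 1.34×10⁵ = 1.22×10⁻²⁰ A²
I_n = √(1.22×10⁻²⁰) = 1.10×10⁻¹⁰ A = 110 pA

110 pA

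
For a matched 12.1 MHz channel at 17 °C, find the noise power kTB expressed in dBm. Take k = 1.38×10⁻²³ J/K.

T = 17 °C + 273.15 = 290.15 K
P_n = kTB = 1.38×10⁻²³ × 290.15 × 1.21×10⁷ = 4.84×10⁻¹⁴ W
In dBm: 10 log₁₀(4.84×10⁻¹⁴ / 10⁻³) = −103.1 dBm

−103.1 dBm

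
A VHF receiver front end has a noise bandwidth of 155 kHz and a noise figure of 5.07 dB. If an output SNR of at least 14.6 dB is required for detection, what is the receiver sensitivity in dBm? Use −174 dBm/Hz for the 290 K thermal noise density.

Sensitivity = −174 + 10 log₁₀(B) + NF + SNR_min
= −174 + 51.9 + 5.07 + 14.6
= −102.43 dBm → −102.4 dBm

−102.4 dBm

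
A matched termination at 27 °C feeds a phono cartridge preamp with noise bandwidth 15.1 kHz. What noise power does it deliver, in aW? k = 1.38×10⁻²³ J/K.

62.5 aW

T = 27 °C + 273.15 = 300.15 K
P_n = kTB = 1.38×10⁻²³ × 300.15 × 1.51×10⁴ = 6.25×10⁻¹⁷ W = 62.5 aW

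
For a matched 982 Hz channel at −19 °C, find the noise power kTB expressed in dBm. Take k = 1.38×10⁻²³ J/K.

−144.6 dBm

T = −19 °C + 273.15 = 254.15 K
P_n = kTB = 1.38×10⁻²³ × 254.15 × 9.82×10² = 3.44×10⁻¹⁸ W
In dBm: 10 log₁₀(3.44×10⁻¹⁸ / 10⁻³) = −144.6 dBm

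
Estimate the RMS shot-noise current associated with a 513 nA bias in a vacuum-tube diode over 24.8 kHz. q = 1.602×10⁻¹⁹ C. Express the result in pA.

I_n = √(2qI·B)
2qI·B = 2 × 1.602×10⁻¹⁹ × 5.13×10⁻⁷ × 2.48×10⁴ = 4.08×10⁻²¹ A²
I_n = √(4.08×10⁻²¹) = 6.38×10⁻¹¹ A = 63.8 pA

63.8 pA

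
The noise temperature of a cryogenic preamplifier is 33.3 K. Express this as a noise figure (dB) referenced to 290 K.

F = 1 + T_e/T₀ = 1 + 33.3/290 = 1.11483
NF = 10 log₁₀(1.11483) = 0.472 dB

0.472 dB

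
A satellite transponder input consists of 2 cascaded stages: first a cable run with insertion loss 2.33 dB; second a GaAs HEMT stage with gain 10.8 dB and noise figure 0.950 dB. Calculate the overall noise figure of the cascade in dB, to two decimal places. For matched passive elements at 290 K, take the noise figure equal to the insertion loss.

3.28 dB

Convert to linear (a loss of L dB is a gain of −L dB): F_i = 10^(NF_i/10), G_i = 10^(G_i,dB/10)
  Stage 1: F_1 = 10^(2.33/10) = 1.710, G_1 = 10^(−2.33/10) = 0.5848
  Stage 2: F_2 = 10^(0.950/10) = 1.245, G_2 = 10^(10.8/10) = 12.02
Friis cascade:
  F = 1.710 + (1.245 − 1)/0.5848 = 2.128
NF = 10 log₁₀(2.128) = 3.28 dB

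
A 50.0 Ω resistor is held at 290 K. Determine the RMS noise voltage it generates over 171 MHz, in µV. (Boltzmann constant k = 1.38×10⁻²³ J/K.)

11.7 µV

V_n = √(4kTRB)
4kTRB = 4 × 1.38×10⁻²³ × 290 × 5.00×10¹ × 1.71×10⁸ = 1.37×10⁻¹⁰ V²
V_n = √(1.37×10⁻¹⁰) = 1.17×10⁻⁵ V = 11.7 µV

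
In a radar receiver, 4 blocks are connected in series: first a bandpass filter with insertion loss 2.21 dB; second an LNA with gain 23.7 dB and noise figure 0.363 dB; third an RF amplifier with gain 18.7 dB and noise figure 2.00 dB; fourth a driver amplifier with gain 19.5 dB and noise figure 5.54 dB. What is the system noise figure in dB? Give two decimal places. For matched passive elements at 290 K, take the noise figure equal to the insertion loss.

Convert to linear (a loss of L dB is a gain of −L dB): F_i = 10^(NF_i/10), G_i = 10^(G_i,dB/10)
  Stage 1: F_1 = 10^(2.21/10) = 1.663, G_1 = 10^(−2.21/10) = 0.6012
  Stage 2: F_2 = 10^(0.363/10) = 1.087, G_2 = 10^(23.7/10) = 234.4
  Stage 3: F_3 = 10^(2.00/10) = 1.585, G_3 = 10^(18.7/10) = 74.13
  Stage 4: F_4 = 10^(5.54/10) = 3.581, G_4 = 10^(19.5/10) = 89.13
Friis cascade:
  F = 1.663 + (1.087 − 1)/0.6012 + (1.585 − 1)/140.9 + (3.581 − 1)/1.045×10⁴ = 1.813
NF = 10 log₁₀(1.813) = 2.58 dB

2.58 dB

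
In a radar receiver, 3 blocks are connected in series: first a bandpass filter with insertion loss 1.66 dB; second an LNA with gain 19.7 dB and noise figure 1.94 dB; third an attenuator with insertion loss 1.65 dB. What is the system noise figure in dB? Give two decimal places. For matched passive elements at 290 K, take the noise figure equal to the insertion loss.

Convert to linear (a loss of L dB is a gain of −L dB): F_i = 10^(NF_i/10), G_i = 10^(G_i,dB/10)
  Stage 1: F_1 = 10^(1.66/10) = 1.466, G_1 = 10^(−1.66/10) = 0.6823
  Stage 2: F_2 = 10^(1.94/10) = 1.563, G_2 = 10^(19.7/10) = 93.33
  Stage 3: F_3 = 10^(1.65/10) = 1.462, G_3 = 10^(−1.65/10) = 0.6839
Friis cascade:
  F = 1.466 + (1.563 − 1)/0.6823 + (1.462 − 1)/63.68 = 2.298
NF = 10 log₁₀(2.298) = 3.61 dB

3.61 dB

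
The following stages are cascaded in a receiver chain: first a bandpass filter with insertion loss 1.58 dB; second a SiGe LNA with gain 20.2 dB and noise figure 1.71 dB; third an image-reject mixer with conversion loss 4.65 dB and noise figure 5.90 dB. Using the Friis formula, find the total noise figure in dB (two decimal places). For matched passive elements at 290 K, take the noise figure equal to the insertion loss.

3.37 dB

Convert to linear (a loss of L dB is a gain of −L dB): F_i = 10^(NF_i/10), G_i = 10^(G_i,dB/10)
  Stage 1: F_1 = 10^(1.58/10) = 1.439, G_1 = 10^(−1.58/10) = 0.6950
  Stage 2: F_2 = 10^(1.71/10) = 1.483, G_2 = 10^(20.2/10) = 104.7
  Stage 3: F_3 = 10^(5.90/10) = 3.890, G_3 = 10^(−4.65/10) = 0.3428
Friis cascade:
  F = 1.439 + (1.483 − 1)/0.6950 + (3.890 − 1)/72.78 = 2.173
NF = 10 log₁₀(2.173) = 3.37 dB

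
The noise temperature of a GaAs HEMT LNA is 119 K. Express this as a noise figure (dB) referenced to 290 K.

F = 1 + T_e/T₀ = 1 + 119/290 = 1.41034
NF = 10 log₁₀(1.41034) = 1.49 dB

1.49 dB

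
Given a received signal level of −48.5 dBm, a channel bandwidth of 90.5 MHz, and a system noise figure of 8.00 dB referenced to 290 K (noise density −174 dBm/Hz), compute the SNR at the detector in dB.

Noise floor: N = −174 + 10 log₁₀(B) + NF
10 log₁₀(9.05×10⁷) = 79.57 dB
N = −174 + 79.57 + 8.00 = −86.43 dBm
SNR = P_sig − N = −48.5 − (−86.43) = 37.93 dB → 37.9 dB

37.9 dB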